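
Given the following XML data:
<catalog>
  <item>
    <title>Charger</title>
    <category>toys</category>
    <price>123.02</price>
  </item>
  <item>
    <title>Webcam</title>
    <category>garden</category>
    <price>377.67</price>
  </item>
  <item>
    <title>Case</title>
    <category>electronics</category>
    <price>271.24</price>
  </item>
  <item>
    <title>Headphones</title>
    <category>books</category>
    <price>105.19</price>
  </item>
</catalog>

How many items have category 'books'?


Scanning <item> elements for <category>books</category>:
  Item 4: Headphones -> MATCH
Count: 1

ANSWER: 1


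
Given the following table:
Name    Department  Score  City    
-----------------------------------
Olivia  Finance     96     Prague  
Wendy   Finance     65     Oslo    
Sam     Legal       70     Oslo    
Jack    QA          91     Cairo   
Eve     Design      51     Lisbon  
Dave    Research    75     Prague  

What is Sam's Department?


Row 3: Sam
Department = Legal

ANSWER: Legal


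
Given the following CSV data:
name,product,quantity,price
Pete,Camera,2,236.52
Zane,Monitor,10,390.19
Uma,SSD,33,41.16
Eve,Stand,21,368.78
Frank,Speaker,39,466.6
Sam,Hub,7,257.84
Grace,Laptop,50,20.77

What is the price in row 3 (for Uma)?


Row 3: Uma
Column 'price' = 41.16

ANSWER: 41.16


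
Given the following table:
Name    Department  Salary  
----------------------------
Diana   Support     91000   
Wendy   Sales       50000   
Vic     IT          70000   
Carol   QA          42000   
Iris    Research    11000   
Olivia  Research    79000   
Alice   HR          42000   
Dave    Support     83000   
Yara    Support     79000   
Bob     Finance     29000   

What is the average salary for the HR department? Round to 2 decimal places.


HR department members:
  Alice: 42000
Sum = 42000
Count = 1
Average = 42000 / 1 = 42000.00

ANSWER: 42000.00


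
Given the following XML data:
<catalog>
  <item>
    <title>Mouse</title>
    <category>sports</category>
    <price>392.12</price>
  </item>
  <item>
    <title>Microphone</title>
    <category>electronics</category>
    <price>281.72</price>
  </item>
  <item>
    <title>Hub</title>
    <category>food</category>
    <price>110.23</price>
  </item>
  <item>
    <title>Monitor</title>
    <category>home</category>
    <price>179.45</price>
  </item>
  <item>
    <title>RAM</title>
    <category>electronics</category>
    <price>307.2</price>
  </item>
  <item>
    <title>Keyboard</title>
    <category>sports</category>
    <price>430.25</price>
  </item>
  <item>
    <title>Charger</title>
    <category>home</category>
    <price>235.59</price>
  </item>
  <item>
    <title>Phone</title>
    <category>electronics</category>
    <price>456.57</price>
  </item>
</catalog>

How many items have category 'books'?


Scanning <item> elements for <category>books</category>:
Count: 0

ANSWER: 0


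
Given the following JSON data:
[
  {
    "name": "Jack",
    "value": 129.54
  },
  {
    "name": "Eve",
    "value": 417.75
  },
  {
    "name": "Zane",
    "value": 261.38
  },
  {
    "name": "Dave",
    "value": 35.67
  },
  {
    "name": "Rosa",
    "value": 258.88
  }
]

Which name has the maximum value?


Comparing values:
  Jack: 129.54
  Eve: 417.75
  Zane: 261.38
  Dave: 35.67
  Rosa: 258.88
Maximum: Eve (417.75)

ANSWER: Eve


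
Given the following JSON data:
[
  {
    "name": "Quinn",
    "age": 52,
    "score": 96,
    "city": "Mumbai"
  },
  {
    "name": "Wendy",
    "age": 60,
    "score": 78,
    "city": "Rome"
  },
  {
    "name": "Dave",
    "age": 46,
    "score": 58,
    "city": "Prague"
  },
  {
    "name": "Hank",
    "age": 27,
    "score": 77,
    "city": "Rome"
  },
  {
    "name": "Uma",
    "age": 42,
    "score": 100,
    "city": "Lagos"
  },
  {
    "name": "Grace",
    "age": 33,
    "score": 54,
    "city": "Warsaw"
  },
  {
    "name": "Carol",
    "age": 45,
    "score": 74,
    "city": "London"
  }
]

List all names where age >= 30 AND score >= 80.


Checking both conditions:
  Quinn (age=52, score=96) -> YES
  Wendy (age=60, score=78) -> no
  Dave (age=46, score=58) -> no
  Hank (age=27, score=77) -> no
  Uma (age=42, score=100) -> YES
  Grace (age=33, score=54) -> no
  Carol (age=45, score=74) -> no


ANSWER: Quinn, Uma


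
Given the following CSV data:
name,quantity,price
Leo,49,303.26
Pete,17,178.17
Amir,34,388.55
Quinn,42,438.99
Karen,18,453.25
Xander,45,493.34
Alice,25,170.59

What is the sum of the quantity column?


Values in 'quantity' column:
  Row 1: 49
  Row 2: 17
  Row 3: 34
  Row 4: 42
  Row 5: 18
  Row 6: 45
  Row 7: 25
Sum = 49 + 17 + 34 + 42 + 18 + 45 + 25 = 230

ANSWER: 230


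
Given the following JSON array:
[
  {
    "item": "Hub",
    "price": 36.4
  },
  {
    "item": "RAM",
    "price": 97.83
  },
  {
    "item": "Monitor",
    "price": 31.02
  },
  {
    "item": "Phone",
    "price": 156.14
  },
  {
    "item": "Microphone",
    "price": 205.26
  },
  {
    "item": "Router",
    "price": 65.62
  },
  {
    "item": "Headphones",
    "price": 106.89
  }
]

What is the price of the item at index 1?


Array index 1 -> RAM
price = 97.83

ANSWER: 97.83


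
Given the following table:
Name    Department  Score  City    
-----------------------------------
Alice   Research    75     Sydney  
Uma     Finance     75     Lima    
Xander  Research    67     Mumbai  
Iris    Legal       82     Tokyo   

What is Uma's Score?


Row 2: Uma
Score = 75

ANSWER: 75


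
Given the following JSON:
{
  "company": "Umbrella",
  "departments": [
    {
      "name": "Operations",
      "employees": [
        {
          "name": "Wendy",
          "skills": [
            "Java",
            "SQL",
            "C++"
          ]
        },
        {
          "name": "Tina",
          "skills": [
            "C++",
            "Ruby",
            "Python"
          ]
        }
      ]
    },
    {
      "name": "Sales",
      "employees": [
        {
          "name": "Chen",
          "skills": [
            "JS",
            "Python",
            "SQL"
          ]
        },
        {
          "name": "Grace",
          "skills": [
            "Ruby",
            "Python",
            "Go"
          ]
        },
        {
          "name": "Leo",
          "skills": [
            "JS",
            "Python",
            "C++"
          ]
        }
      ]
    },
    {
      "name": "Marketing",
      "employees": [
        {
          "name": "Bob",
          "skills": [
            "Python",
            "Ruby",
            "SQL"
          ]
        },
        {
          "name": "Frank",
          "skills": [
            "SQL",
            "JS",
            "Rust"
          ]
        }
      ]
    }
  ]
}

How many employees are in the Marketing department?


Path: departments[2].employees
Count: 2

ANSWER: 2


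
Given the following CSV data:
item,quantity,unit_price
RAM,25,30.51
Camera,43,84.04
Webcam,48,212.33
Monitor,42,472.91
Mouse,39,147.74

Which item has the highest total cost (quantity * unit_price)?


Computing row totals:
  RAM: 762.75
  Camera: 3613.72
  Webcam: 10191.84
  Monitor: 19862.22
  Mouse: 5761.86
Maximum: Monitor (19862.22)

ANSWER: Monitor


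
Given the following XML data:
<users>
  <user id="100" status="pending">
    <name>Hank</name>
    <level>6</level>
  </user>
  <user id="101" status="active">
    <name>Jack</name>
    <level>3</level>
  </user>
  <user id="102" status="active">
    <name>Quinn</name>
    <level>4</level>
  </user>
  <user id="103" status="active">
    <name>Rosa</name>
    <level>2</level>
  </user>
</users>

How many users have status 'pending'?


Counting users with status='pending':
  Hank (id=100) -> MATCH
Count: 1

ANSWER: 1


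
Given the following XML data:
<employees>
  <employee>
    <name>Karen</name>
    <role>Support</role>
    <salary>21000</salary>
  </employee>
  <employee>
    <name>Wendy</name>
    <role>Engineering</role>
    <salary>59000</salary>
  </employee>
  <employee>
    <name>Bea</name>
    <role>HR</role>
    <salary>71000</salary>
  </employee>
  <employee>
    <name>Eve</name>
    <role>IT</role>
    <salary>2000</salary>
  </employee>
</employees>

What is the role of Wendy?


Searching for <employee> with <name>Wendy</name>
Found at position 2
<role>Engineering</role>

ANSWER: Engineering


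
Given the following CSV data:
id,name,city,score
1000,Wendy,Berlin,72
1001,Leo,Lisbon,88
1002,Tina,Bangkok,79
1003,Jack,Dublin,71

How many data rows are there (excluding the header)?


Counting rows (excluding header):
Header: id,name,city,score
Data rows: 4

ANSWER: 4


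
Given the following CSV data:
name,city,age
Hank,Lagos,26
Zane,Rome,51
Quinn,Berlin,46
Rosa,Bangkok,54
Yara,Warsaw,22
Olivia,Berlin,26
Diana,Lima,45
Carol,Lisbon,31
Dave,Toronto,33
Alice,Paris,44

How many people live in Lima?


Scanning city column for 'Lima':
  Row 7: Diana -> MATCH
Total matches: 1

ANSWER: 1


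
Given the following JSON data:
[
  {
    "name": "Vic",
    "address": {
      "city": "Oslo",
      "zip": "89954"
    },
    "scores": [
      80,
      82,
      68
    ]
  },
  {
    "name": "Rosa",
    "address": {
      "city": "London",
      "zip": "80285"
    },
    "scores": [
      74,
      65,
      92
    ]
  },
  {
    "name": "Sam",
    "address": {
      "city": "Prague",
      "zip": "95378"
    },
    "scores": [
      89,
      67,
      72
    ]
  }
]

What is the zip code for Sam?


Path: records[2].address.zip
Value: 95378

ANSWER: 95378


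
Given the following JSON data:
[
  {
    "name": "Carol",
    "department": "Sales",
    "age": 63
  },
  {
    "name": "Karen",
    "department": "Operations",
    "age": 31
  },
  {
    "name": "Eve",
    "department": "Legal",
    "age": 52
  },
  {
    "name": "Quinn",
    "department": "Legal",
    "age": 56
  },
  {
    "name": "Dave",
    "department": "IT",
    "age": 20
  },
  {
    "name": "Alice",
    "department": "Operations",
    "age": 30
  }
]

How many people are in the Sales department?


Scanning records for department = Sales
  Record 0: Carol
Count: 1

ANSWER: 1


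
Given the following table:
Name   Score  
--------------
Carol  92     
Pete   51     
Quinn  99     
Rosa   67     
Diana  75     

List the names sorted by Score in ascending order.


Sorting by Score (ascending):
  Pete: 51
  Rosa: 67
  Diana: 75
  Carol: 92
  Quinn: 99


ANSWER: Pete, Rosa, Diana, Carol, Quinn


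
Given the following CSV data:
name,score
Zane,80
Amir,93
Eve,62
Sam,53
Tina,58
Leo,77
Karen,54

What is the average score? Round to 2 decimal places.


Scores: 80, 93, 62, 53, 58, 77, 54
Sum = 477
Count = 7
Average = 477 / 7 = 68.14

ANSWER: 68.14


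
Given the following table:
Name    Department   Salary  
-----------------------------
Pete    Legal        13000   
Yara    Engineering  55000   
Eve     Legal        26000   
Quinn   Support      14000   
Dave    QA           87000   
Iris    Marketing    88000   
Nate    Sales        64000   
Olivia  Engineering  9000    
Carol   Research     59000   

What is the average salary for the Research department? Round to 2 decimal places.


Research department members:
  Carol: 59000
Sum = 59000
Count = 1
Average = 59000 / 1 = 59000.00

ANSWER: 59000.00


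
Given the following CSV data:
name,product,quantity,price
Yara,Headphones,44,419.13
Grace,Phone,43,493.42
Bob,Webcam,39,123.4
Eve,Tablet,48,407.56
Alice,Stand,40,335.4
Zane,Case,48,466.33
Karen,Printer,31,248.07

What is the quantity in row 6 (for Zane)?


Row 6: Zane
Column 'quantity' = 48

ANSWER: 48


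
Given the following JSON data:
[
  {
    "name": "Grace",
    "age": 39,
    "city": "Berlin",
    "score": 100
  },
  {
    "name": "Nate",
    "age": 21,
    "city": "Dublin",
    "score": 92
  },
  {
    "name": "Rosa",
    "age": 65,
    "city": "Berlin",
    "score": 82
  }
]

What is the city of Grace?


Looking up record where name = Grace
Record index: 0
Field 'city' = Berlin

ANSWER: Berlin


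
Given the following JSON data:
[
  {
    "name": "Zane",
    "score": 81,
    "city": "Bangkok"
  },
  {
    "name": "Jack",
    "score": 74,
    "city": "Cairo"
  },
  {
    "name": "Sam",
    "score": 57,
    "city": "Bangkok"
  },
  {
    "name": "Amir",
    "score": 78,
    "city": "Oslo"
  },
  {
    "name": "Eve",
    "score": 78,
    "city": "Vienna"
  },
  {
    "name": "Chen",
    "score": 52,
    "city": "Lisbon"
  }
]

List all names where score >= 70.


Filtering records where score >= 70:
  Zane (score=81) -> YES
  Jack (score=74) -> YES
  Sam (score=57) -> no
  Amir (score=78) -> YES
  Eve (score=78) -> YES
  Chen (score=52) -> no


ANSWER: Zane, Jack, Amir, Eve


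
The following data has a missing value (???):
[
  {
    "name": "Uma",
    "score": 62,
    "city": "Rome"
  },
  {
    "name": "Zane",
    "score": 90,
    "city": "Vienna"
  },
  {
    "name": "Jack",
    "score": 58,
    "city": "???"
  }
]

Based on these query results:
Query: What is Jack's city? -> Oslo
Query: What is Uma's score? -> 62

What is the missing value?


The missing value is Jack's city
From query: Jack's city = Oslo

ANSWER: Oslo


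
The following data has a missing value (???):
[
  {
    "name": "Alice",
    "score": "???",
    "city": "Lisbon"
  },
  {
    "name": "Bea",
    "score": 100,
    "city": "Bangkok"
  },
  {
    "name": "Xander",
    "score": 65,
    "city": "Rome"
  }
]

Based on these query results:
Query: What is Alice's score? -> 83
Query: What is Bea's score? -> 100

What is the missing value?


The missing value is Alice's score
From query: Alice's score = 83

ANSWER: 83


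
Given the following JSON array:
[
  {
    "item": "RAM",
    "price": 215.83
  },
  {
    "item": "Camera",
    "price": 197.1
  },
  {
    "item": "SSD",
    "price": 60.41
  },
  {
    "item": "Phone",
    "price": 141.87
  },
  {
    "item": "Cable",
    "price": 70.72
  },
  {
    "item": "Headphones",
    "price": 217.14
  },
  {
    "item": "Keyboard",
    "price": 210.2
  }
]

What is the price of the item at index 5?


Array index 5 -> Headphones
price = 217.14

ANSWER: 217.14


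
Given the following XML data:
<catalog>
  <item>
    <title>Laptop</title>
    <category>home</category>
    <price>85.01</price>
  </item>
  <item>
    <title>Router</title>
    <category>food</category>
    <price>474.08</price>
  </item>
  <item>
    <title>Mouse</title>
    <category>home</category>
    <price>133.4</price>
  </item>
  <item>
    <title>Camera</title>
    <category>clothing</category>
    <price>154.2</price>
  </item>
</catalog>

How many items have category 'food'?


Scanning <item> elements for <category>food</category>:
  Item 2: Router -> MATCH
Count: 1

ANSWER: 1


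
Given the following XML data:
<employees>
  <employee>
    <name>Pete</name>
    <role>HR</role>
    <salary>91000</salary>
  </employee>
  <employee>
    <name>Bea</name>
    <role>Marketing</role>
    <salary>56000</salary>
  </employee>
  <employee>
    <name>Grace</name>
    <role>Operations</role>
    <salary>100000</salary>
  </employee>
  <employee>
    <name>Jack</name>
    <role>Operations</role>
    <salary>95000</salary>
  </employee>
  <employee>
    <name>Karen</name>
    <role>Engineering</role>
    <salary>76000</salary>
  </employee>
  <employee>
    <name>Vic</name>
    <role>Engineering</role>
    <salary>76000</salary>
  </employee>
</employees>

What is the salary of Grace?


Searching for <employee> with <name>Grace</name>
Found at position 3
<salary>100000</salary>

ANSWER: 100000


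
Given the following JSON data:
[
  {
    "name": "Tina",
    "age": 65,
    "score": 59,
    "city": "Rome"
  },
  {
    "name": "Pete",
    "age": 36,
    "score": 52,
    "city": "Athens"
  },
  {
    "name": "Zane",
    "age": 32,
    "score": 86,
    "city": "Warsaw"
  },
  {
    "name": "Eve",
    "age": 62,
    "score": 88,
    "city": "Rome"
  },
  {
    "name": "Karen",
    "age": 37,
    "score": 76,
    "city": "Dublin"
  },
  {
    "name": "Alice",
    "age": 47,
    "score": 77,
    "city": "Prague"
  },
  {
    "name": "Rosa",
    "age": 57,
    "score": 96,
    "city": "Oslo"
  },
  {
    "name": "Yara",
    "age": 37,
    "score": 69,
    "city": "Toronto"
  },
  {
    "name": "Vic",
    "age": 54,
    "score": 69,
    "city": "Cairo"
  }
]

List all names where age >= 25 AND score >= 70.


Checking both conditions:
  Tina (age=65, score=59) -> no
  Pete (age=36, score=52) -> no
  Zane (age=32, score=86) -> YES
  Eve (age=62, score=88) -> YES
  Karen (age=37, score=76) -> YES
  Alice (age=47, score=77) -> YES
  Rosa (age=57, score=96) -> YES
  Yara (age=37, score=69) -> no
  Vic (age=54, score=69) -> no


ANSWER: Zane, Eve, Karen, Alice, Rosa


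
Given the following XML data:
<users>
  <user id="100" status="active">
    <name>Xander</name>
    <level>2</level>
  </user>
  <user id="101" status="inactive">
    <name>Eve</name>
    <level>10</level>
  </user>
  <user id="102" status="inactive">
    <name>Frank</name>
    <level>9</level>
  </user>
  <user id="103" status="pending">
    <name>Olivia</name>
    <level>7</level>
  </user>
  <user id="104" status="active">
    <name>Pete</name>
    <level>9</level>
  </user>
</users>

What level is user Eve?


Finding user: Eve
<level>10</level>

ANSWER: 10


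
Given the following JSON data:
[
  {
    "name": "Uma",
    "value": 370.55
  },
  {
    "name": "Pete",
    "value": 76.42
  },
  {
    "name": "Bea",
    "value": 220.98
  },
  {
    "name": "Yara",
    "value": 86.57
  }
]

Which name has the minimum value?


Comparing values:
  Uma: 370.55
  Pete: 76.42
  Bea: 220.98
  Yara: 86.57
Minimum: Pete (76.42)

ANSWER: Pete


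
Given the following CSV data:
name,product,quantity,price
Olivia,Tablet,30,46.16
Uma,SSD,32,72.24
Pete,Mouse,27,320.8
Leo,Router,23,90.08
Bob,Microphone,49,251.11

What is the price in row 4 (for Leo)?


Row 4: Leo
Column 'price' = 90.08

ANSWER: 90.08


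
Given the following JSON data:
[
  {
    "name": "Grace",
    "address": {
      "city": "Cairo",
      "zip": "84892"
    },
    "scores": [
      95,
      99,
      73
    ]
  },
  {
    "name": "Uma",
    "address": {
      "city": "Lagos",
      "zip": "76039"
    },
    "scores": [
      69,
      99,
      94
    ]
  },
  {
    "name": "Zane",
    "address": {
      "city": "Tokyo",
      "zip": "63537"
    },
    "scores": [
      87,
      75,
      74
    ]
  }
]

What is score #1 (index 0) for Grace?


Path: records[0].scores[0]
Value: 95

ANSWER: 95


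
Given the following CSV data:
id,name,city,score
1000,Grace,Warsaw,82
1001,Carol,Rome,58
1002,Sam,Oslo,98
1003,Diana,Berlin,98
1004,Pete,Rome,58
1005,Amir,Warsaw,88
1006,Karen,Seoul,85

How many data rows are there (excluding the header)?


Counting rows (excluding header):
Header: id,name,city,score
Data rows: 7

ANSWER: 7


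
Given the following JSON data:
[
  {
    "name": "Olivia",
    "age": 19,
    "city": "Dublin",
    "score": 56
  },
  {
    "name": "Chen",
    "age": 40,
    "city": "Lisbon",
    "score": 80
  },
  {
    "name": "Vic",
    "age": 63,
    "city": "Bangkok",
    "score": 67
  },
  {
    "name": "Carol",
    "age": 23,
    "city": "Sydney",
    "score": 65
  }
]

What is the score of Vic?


Looking up record where name = Vic
Record index: 2
Field 'score' = 67

ANSWER: 67


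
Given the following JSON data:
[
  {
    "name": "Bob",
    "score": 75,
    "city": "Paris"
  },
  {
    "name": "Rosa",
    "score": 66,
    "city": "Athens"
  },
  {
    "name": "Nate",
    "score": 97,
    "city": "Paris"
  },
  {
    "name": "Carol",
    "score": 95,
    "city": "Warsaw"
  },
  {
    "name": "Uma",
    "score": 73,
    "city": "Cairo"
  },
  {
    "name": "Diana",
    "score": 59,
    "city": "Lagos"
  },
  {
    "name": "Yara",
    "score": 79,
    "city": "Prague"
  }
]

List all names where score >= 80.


Filtering records where score >= 80:
  Bob (score=75) -> no
  Rosa (score=66) -> no
  Nate (score=97) -> YES
  Carol (score=95) -> YES
  Uma (score=73) -> no
  Diana (score=59) -> no
  Yara (score=79) -> no


ANSWER: Nate, Carol


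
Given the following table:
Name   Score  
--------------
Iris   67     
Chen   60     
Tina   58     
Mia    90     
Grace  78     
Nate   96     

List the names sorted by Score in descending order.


Sorting by Score (descending):
  Nate: 96
  Mia: 90
  Grace: 78
  Iris: 67
  Chen: 60
  Tina: 58


ANSWER: Nate, Mia, Grace, Iris, Chen, Tina


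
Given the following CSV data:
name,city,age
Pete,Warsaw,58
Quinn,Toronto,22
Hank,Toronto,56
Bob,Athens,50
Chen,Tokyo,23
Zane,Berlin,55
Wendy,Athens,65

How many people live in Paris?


Scanning city column for 'Paris':
Total matches: 0

ANSWER: 0


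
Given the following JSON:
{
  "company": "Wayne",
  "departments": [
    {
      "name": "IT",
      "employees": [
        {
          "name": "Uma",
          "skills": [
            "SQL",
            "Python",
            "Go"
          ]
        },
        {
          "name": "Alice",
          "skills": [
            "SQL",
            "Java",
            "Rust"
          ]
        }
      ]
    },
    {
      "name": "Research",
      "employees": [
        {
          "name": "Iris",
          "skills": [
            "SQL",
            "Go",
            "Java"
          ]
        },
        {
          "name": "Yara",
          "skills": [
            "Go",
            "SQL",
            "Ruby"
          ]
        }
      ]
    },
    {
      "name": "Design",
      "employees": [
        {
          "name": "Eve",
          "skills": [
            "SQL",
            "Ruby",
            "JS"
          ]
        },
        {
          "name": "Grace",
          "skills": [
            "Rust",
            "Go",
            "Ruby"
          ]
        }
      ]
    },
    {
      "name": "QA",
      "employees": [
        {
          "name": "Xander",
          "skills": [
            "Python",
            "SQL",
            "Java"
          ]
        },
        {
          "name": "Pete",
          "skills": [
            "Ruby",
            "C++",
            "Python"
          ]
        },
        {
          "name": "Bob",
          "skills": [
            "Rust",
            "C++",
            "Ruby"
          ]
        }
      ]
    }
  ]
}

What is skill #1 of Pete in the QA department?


Path: departments[3].employees[1].skills[0]
Value: Ruby

ANSWER: Ruby


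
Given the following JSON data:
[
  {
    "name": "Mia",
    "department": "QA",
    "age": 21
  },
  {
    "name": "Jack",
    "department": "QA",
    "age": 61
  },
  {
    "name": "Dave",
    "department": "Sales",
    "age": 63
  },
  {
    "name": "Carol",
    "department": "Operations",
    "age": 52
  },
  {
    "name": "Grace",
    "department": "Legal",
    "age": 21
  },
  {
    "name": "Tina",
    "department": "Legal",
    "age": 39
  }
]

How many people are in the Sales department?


Scanning records for department = Sales
  Record 2: Dave
Count: 1

ANSWER: 1


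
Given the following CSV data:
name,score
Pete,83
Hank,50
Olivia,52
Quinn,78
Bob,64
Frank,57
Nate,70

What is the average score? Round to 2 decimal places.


Scores: 83, 50, 52, 78, 64, 57, 70
Sum = 454
Count = 7
Average = 454 / 7 = 64.86

ANSWER: 64.86


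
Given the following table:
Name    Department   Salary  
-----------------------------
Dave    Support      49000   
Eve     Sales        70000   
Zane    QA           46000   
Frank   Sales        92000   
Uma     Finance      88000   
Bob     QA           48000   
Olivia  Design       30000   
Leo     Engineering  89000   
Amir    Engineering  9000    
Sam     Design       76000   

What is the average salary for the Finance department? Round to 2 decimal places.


Finance department members:
  Uma: 88000
Sum = 88000
Count = 1
Average = 88000 / 1 = 88000.00

ANSWER: 88000.00


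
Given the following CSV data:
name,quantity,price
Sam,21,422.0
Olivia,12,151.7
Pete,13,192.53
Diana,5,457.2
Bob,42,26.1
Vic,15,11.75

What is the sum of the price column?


Values in 'price' column:
  Row 1: 422.0
  Row 2: 151.7
  Row 3: 192.53
  Row 4: 457.2
  Row 5: 26.1
  Row 6: 11.75
Sum = 422.0 + 151.7 + 192.53 + 457.2 + 26.1 + 11.75 = 1261.28

ANSWER: 1261.28


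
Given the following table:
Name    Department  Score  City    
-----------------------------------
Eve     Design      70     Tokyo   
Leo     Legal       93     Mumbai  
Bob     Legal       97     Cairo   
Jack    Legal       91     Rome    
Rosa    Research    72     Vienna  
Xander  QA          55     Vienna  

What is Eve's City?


Row 1: Eve
City = Tokyo

ANSWER: Tokyo


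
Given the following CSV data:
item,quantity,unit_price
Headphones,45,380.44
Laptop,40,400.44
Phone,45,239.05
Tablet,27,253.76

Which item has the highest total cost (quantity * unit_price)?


Computing row totals:
  Headphones: 17119.8
  Laptop: 16017.6
  Phone: 10757.25
  Tablet: 6851.52
Maximum: Headphones (17119.8)

ANSWER: Headphones


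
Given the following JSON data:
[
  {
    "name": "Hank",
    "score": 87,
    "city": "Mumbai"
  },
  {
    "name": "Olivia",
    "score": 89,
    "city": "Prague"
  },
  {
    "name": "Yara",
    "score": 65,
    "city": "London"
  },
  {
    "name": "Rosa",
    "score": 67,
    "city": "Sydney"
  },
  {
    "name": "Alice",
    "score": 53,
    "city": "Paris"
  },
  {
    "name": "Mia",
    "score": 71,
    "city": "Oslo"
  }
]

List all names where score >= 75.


Filtering records where score >= 75:
  Hank (score=87) -> YES
  Olivia (score=89) -> YES
  Yara (score=65) -> no
  Rosa (score=67) -> no
  Alice (score=53) -> no
  Mia (score=71) -> no


ANSWER: Hank, Olivia


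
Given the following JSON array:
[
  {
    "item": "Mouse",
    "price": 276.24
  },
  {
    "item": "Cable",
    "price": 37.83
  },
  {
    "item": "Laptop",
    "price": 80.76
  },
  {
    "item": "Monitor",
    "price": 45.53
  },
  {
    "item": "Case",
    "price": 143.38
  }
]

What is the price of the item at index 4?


Array index 4 -> Case
price = 143.38

ANSWER: 143.38


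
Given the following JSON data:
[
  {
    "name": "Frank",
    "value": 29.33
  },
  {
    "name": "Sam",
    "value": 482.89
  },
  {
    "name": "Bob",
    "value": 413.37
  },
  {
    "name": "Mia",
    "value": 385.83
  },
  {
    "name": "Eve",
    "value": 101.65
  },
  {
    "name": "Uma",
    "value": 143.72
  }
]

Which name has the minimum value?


Comparing values:
  Frank: 29.33
  Sam: 482.89
  Bob: 413.37
  Mia: 385.83
  Eve: 101.65
  Uma: 143.72
Minimum: Frank (29.33)

ANSWER: Frank


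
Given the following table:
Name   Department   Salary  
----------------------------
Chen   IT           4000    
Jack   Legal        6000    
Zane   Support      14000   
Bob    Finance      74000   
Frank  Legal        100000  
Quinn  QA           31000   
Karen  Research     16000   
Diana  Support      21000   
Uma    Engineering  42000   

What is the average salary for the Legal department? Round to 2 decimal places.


Legal department members:
  Jack: 6000
  Frank: 100000
Sum = 106000
Count = 2
Average = 106000 / 2 = 53000.00

ANSWER: 53000.00


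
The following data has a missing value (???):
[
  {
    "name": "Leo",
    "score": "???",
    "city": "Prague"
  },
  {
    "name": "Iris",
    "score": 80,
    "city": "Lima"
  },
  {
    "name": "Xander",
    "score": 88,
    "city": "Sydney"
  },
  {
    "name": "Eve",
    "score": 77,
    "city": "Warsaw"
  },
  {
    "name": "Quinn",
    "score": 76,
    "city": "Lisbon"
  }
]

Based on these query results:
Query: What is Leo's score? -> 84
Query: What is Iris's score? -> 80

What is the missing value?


The missing value is Leo's score
From query: Leo's score = 84

ANSWER: 84


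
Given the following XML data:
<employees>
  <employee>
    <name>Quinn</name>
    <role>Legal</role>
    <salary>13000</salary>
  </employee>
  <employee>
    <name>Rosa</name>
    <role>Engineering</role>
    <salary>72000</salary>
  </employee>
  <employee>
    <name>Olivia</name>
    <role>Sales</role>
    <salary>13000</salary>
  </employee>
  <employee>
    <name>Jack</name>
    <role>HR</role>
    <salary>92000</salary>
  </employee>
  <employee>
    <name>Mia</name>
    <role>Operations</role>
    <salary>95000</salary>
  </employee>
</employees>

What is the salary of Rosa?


Searching for <employee> with <name>Rosa</name>
Found at position 2
<salary>72000</salary>

ANSWER: 72000


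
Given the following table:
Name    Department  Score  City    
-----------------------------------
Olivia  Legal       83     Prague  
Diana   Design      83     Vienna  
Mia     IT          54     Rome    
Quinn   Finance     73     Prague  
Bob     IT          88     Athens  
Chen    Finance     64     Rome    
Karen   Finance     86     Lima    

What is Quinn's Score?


Row 4: Quinn
Score = 73

ANSWER: 73


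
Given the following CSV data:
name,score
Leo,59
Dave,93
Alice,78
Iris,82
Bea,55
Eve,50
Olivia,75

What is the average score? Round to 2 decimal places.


Scores: 59, 93, 78, 82, 55, 50, 75
Sum = 492
Count = 7
Average = 492 / 7 = 70.29

ANSWER: 70.29


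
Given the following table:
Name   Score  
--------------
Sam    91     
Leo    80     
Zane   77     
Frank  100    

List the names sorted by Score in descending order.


Sorting by Score (descending):
  Frank: 100
  Sam: 91
  Leo: 80
  Zane: 77


ANSWER: Frank, Sam, Leo, Zane


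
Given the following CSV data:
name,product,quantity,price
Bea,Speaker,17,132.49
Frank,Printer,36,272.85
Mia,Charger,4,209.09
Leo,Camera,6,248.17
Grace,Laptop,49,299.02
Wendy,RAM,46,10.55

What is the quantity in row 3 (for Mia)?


Row 3: Mia
Column 'quantity' = 4

ANSWER: 4


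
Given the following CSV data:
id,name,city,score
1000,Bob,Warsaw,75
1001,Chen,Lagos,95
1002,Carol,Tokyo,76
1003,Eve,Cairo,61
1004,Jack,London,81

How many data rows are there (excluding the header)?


Counting rows (excluding header):
Header: id,name,city,score
Data rows: 5

ANSWER: 5


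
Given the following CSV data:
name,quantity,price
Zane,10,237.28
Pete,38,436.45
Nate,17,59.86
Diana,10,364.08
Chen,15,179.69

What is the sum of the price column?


Values in 'price' column:
  Row 1: 237.28
  Row 2: 436.45
  Row 3: 59.86
  Row 4: 364.08
  Row 5: 179.69
Sum = 237.28 + 436.45 + 59.86 + 364.08 + 179.69 = 1277.36

ANSWER: 1277.36


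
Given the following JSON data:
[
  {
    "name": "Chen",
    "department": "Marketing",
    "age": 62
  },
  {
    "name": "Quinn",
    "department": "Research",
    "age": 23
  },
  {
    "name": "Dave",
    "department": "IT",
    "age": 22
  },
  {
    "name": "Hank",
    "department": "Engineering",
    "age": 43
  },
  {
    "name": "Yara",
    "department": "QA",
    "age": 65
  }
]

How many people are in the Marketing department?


Scanning records for department = Marketing
  Record 0: Chen
Count: 1

ANSWER: 1


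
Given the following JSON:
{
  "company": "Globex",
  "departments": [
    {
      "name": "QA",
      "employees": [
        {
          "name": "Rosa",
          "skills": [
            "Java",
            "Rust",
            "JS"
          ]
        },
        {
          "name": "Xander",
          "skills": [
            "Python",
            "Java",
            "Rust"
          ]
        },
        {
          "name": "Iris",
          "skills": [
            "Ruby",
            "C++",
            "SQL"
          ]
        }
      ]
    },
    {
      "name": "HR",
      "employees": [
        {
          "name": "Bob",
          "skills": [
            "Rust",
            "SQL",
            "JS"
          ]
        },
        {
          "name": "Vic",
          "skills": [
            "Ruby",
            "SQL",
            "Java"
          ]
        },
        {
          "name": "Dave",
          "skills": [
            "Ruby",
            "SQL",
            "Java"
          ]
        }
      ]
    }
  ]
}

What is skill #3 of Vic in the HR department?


Path: departments[1].employees[1].skills[2]
Value: Java

ANSWER: Java


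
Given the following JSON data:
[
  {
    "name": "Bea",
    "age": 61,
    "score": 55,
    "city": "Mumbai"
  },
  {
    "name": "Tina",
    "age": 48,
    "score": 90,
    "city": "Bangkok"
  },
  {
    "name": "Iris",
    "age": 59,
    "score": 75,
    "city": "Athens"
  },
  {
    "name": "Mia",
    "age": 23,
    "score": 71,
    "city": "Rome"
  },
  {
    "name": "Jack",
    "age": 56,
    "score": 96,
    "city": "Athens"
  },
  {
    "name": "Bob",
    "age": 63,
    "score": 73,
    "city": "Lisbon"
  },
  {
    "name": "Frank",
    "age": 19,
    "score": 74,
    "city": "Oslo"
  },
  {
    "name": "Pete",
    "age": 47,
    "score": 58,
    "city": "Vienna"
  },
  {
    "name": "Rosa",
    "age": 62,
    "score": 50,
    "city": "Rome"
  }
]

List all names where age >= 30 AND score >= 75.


Checking both conditions:
  Bea (age=61, score=55) -> no
  Tina (age=48, score=90) -> YES
  Iris (age=59, score=75) -> YES
  Mia (age=23, score=71) -> no
  Jack (age=56, score=96) -> YES
  Bob (age=63, score=73) -> no
  Frank (age=19, score=74) -> no
  Pete (age=47, score=58) -> no
  Rosa (age=62, score=50) -> no


ANSWER: Tina, Iris, Jack


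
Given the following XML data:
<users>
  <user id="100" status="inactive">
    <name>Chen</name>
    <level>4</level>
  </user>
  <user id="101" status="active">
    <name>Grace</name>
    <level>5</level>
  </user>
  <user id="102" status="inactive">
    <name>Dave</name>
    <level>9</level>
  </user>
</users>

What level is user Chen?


Finding user: Chen
<level>4</level>

ANSWER: 4


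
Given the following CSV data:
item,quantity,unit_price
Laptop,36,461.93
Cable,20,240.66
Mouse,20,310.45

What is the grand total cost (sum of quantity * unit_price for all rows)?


Computing row totals:
  Laptop: 36 * 461.93 = 16629.48
  Cable: 20 * 240.66 = 4813.2
  Mouse: 20 * 310.45 = 6209.0
Grand total = 16629.48 + 4813.2 + 6209.0 = 27651.68

ANSWER: 27651.68


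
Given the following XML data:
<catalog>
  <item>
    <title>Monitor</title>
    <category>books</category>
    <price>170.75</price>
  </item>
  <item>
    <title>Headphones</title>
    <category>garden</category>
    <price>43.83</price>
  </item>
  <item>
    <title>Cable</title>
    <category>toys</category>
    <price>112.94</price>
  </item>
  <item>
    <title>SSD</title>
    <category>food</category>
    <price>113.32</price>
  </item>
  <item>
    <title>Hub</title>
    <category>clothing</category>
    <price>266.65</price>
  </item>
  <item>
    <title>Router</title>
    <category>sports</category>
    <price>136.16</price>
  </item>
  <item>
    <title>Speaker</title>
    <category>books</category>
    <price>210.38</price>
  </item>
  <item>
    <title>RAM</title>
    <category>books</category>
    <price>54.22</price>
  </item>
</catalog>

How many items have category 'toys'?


Scanning <item> elements for <category>toys</category>:
  Item 3: Cable -> MATCH
Count: 1

ANSWER: 1


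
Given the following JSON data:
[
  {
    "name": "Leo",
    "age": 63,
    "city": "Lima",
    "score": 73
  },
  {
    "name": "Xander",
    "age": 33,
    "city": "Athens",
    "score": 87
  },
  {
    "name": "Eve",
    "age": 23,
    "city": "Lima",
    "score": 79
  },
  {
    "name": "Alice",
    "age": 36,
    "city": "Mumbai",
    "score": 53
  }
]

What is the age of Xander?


Looking up record where name = Xander
Record index: 1
Field 'age' = 33

ANSWER: 33


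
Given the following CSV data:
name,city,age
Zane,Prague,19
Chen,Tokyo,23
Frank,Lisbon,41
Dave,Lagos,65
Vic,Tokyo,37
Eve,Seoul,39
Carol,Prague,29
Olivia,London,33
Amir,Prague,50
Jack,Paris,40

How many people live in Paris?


Scanning city column for 'Paris':
  Row 10: Jack -> MATCH
Total matches: 1

ANSWER: 1


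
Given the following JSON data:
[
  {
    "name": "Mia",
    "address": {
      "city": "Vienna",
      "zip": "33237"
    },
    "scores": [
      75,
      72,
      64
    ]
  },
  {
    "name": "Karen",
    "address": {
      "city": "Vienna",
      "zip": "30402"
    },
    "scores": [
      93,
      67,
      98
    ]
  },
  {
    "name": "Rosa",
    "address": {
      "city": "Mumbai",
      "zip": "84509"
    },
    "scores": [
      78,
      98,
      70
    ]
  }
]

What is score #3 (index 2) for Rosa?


Path: records[2].scores[2]
Value: 70

ANSWER: 70


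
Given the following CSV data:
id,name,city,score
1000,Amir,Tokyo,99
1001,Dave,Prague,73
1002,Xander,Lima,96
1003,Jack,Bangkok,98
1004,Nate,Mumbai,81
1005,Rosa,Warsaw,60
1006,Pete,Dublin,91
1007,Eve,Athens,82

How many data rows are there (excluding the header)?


Counting rows (excluding header):
Header: id,name,city,score
Data rows: 8

ANSWER: 8


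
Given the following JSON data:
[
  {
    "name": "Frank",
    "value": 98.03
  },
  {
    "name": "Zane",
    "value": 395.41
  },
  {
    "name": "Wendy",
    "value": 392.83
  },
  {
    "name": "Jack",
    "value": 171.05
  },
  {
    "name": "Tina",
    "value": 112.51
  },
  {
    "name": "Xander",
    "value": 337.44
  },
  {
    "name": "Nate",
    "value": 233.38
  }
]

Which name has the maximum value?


Comparing values:
  Frank: 98.03
  Zane: 395.41
  Wendy: 392.83
  Jack: 171.05
  Tina: 112.51
  Xander: 337.44
  Nate: 233.38
Maximum: Zane (395.41)

ANSWER: Zane


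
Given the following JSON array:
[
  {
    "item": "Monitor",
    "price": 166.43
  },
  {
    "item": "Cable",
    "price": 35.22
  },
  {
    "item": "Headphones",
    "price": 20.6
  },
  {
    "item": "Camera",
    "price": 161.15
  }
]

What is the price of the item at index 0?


Array index 0 -> Monitor
price = 166.43

ANSWER: 166.43


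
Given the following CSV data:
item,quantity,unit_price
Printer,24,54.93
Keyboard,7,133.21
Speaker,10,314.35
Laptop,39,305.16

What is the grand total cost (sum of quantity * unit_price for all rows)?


Computing row totals:
  Printer: 24 * 54.93 = 1318.32
  Keyboard: 7 * 133.21 = 932.47
  Speaker: 10 * 314.35 = 3143.5
  Laptop: 39 * 305.16 = 11901.24
Grand total = 1318.32 + 932.47 + 3143.5 + 11901.24 = 17295.53

ANSWER: 17295.53


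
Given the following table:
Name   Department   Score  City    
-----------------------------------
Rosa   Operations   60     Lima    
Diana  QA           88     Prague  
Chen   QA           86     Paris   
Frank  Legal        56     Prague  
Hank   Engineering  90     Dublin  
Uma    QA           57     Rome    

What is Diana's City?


Row 2: Diana
City = Prague

ANSWER: Prague


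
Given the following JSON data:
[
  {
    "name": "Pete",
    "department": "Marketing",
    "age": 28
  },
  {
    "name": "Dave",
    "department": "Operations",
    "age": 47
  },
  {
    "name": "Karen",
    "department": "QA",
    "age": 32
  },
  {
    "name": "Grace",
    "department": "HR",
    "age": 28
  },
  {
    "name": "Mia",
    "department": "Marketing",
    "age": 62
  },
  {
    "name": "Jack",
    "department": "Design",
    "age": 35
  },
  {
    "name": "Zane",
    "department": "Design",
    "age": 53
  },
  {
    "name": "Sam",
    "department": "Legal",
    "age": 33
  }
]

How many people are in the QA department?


Scanning records for department = QA
  Record 2: Karen
Count: 1

ANSWER: 1


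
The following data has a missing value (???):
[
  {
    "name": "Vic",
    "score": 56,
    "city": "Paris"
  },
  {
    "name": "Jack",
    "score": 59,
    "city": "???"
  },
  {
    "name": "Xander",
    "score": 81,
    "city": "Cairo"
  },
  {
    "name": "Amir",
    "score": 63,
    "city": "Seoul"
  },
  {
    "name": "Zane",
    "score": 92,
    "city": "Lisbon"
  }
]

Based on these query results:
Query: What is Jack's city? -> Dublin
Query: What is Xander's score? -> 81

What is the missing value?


The missing value is Jack's city
From query: Jack's city = Dublin

ANSWER: Dublin


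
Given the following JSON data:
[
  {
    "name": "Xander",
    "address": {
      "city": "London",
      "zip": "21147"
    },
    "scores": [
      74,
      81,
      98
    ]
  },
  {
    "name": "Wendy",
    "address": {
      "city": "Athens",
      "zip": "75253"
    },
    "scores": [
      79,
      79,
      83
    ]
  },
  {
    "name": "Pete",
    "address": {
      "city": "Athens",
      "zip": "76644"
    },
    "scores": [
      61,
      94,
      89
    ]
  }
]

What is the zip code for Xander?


Path: records[0].address.zip
Value: 21147

ANSWER: 21147
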